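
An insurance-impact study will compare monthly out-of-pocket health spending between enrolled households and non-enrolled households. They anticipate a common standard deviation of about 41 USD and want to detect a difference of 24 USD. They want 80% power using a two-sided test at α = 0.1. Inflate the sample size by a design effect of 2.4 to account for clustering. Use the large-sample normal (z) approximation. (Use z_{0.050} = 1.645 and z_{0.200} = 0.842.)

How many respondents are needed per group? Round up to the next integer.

n = (z_{α/2} + z_β)² · (σ₁² + σ₂²) / δ²
  = (1.645 + 0.842)² · (2·41² = 3362) / 24²
  = 6.1852 · 3362 / 576
  = 36.10
Design effect: 2.4 × 36.10 = 86.64.
Round up → n = 87 per group.

n = 87 per group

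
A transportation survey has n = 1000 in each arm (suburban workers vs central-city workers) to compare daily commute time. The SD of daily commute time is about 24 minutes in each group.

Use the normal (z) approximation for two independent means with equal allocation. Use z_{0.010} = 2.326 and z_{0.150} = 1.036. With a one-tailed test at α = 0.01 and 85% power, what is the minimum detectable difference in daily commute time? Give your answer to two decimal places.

δ = (z_α + z_β) · √((σ₁²+σ₂²)/n)
  = (2.326 + 1.036) · √(1152/1000)
  = 3.362 · √1.152
  = 3.362 · 1.0733
  = 3.6085

Minimum detectable difference ≈ 3.61 minutes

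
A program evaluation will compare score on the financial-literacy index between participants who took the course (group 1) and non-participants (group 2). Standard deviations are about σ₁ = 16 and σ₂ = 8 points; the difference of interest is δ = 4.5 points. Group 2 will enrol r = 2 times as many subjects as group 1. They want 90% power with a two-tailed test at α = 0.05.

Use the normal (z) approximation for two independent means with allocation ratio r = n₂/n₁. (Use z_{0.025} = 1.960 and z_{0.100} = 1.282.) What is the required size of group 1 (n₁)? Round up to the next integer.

n₁ = (z_{α/2} + z_β)² · (σ₁² + σ₂²/r) / δ²
   = (1.960 + 1.282)² · (16² + 8²/2) / 4.5²
   = 10.5106 · (256 + 32) / 20.25
   = 10.5106 · 288 / 20.25
   = 149.48
Round up → n₁ = 150; n₂ = r·n₁ = 2 × 150 = 300.

n₁ = 150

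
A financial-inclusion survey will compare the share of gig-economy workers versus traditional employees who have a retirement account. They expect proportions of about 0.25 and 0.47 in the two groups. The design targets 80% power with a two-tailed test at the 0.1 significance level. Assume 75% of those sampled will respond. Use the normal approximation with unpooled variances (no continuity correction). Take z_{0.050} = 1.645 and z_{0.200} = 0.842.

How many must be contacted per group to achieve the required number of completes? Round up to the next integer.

n = 75 per group

n = (z_{α/2} + z_β)² · [p₁(1−p₁) + p₂(1−p₂)] / (p₁ − p₂)²
  = (1.645 + 0.842)² · (0.25·0.75 + 0.47·0.53) / (-0.22)²
  = (2.487)² · (0.1875 + 0.2491) / 0.0484
  = 6.1852 · 0.4366 / 0.0484
  = 55.79
Adjust for 75% response: 55.79 / 0.75 = 74.39.
Round up → n = 75 per group.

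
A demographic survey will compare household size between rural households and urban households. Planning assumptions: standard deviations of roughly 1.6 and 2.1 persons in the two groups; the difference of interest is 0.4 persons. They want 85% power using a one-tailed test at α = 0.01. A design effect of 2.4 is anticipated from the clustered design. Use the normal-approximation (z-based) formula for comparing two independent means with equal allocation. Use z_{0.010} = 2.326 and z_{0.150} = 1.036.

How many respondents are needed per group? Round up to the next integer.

n = 1182 per group

n = (z_α + z_β)² · (σ₁² + σ₂²) / δ²
  = (2.326 + 1.036)² · (1.6² + 2.1² = 6.97) / 0.4²
  = 11.3030 · 6.97 / 0.16
  = 492.39
Design effect: 2.4 × 492.39 = 1181.73.
Round up → n = 1182 per group.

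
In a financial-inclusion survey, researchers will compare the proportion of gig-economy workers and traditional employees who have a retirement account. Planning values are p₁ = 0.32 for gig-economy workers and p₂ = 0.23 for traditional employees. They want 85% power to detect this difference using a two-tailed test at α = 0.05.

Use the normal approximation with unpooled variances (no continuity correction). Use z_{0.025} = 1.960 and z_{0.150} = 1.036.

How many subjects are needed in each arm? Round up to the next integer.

n = (z_{α/2} + z_β)² · [p₁(1−p₁) + p₂(1−p₂)] / (p₁ − p₂)²
  = (1.960 + 1.036)² · (0.32·0.68 + 0.23·0.77) / (0.09)²
  = (2.996)² · (0.2176 + 0.1771) / 0.0081
  = 8.9760 · 0.3947 / 0.0081
  = 437.39
Round up → n = 438 per group.

n = 438 per group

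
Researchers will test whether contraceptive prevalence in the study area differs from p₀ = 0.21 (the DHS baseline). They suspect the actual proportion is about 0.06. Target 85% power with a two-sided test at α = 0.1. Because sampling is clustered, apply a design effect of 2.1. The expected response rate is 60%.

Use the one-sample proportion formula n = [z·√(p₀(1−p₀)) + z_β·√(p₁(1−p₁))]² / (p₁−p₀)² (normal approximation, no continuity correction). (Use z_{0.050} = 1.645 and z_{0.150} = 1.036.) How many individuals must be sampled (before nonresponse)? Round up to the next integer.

n = 131

n = [z_{α/2}·√(p₀q₀) + z_β·√(p₁q₁)]² / (p₁ − p₀)²
  = [1.645·√(0.21·0.79) + 1.036·√(0.06·0.94)]² / (-0.15)²
  = [1.645·0.4073 + 1.036·0.2375]² / 0.0225
  = [0.9161]² / 0.0225
  = 37.30
Design effect: 2.1 × 37.30 = 78.32.
Adjust for 60% response: 78.32 / 0.60 = 130.54.
Round up → n = 131.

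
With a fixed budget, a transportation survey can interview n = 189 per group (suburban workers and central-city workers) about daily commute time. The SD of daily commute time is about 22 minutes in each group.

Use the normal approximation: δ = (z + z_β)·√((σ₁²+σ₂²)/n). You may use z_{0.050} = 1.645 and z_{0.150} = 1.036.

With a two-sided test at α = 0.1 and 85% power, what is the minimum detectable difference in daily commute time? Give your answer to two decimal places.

δ = (z_{α/2} + z_β) · √((σ₁²+σ₂²)/n)
  = (1.645 + 1.036) · √(968/189)
  = 2.681 · √5.1217
  = 2.681 · 2.2631
  = 6.0674

Minimum detectable difference ≈ 6.07 minutes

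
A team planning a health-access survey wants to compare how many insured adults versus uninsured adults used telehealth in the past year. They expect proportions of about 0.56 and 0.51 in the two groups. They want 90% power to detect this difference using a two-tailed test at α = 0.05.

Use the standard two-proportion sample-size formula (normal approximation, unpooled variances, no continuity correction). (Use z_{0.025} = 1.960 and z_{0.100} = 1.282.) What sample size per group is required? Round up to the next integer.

n = (z_{α/2} + z_β)² · [p₁(1−p₁) + p₂(1−p₂)] / (p₁ − p₂)²
  = (1.960 + 1.282)² · (0.56·0.44 + 0.51·0.49) / (0.05)²
  = (3.242)² · (0.2464 + 0.2499) / 0.0025
  = 10.5106 · 0.4963 / 0.0025
  = 2086.56
Round up → n = 2087 per group.

n = 2087 per group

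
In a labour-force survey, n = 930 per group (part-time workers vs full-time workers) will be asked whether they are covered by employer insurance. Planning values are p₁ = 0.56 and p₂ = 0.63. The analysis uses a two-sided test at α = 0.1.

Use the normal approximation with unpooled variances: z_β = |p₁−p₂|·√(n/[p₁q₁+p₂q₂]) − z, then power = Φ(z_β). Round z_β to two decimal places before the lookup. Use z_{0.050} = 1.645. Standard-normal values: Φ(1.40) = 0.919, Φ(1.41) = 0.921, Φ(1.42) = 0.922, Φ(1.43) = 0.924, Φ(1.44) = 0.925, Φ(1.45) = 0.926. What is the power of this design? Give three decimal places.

z_β = |p₁−p₂|·√(n/[p₁q₁+p₂q₂]) − z_{α/2}
    = 0.07 · √(930/0.4795) − 1.645
    = 0.07 · 44.0400 − 1.645
    = 3.0828 − 1.645 = 1.4378 → 1.44
Power = Φ(1.44) = 0.925.

Power ≈ 0.925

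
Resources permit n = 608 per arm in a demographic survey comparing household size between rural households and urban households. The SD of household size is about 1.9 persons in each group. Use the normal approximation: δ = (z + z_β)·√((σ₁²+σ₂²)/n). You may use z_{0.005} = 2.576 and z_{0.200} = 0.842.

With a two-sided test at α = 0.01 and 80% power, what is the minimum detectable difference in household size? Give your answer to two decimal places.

Minimum detectable difference ≈ 0.37 persons

δ = (z_{α/2} + z_β) · √((σ₁²+σ₂²)/n)
  = (2.576 + 0.842) · √(7.22/608)
  = 3.418 · √0.01188
  = 3.418 · 0.1090
  = 0.3725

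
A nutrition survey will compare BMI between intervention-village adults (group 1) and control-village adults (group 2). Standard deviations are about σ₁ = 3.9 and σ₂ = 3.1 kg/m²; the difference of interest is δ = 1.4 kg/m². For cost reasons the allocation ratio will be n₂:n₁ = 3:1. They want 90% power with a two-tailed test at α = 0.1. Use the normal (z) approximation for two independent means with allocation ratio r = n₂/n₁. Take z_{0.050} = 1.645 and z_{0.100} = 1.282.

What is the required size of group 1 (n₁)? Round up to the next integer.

n₁ = 81

n₁ = (z_{α/2} + z_β)² · (σ₁² + σ₂²/r) / δ²
   = (1.645 + 1.282)² · (3.9² + 3.1²/3) / 1.4²
   = 8.5673 · (15.21 + 3.2033) / 1.96
   = 8.5673 · 18.4133 / 1.96
   = 80.49
Round up → n₁ = 81; n₂ = r·n₁ = 3 × 81 = 243.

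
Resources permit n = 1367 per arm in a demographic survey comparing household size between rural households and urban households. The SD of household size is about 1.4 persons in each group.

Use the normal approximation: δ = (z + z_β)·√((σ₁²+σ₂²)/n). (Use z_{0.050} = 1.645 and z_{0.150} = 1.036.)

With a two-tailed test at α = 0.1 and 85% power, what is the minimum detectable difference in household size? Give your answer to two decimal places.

Minimum detectable difference ≈ 0.14 persons

δ = (z_{α/2} + z_β) · √((σ₁²+σ₂²)/n)
  = (1.645 + 1.036) · √(3.92/1367)
  = 2.681 · √0.00287
  = 2.681 · 0.0535
  = 0.1436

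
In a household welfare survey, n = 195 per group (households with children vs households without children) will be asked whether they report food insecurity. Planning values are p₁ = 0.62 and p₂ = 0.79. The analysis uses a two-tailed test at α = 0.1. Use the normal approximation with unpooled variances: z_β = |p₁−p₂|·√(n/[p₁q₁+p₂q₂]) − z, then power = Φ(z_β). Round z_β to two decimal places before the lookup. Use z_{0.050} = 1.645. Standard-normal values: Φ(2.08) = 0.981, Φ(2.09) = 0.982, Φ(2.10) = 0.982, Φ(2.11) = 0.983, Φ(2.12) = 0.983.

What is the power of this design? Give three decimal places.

Power ≈ 0.982

z_β = |p₁−p₂|·√(n/[p₁q₁+p₂q₂]) − z_{α/2}
    = 0.17 · √(195/0.4015) − 1.645
    = 0.17 · 22.0381 − 1.645
    = 3.7465 − 1.645 = 2.1015 → 2.10
Power = Φ(2.10) = 0.982.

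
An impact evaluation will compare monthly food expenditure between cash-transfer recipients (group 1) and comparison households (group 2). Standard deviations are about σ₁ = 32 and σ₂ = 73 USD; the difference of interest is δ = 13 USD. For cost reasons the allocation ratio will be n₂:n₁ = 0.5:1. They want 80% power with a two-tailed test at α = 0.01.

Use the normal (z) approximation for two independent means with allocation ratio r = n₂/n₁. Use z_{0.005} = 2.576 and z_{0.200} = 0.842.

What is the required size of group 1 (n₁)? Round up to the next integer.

n₁ = 808

n₁ = (z_{α/2} + z_β)² · (σ₁² + σ₂²/r) / δ²
   = (2.576 + 0.842)² · (32² + 73²/0.5) / 13²
   = 11.6827 · (1024 + 10658) / 169
   = 11.6827 · 11682 / 169
   = 807.56
Round up → n₁ = 808; n₂ = r·n₁ = 0.5 × 808 = 404.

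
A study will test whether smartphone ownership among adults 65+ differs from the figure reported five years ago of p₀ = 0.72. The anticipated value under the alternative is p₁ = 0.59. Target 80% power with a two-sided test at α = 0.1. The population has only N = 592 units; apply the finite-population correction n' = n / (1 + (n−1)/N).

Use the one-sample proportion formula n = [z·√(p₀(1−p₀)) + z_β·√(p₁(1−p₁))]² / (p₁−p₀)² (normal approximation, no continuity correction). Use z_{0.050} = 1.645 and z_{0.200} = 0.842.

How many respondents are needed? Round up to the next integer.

n = 70

n = [z_{α/2}·√(p₀q₀) + z_β·√(p₁q₁)]² / (p₁ − p₀)²
  = [1.645·√(0.72·0.28) + 0.842·√(0.59·0.41)]² / (-0.13)²
  = [1.645·0.4490 + 0.842·0.4918]² / 0.0169
  = [1.1527]² / 0.0169
  = 78.63
Finite-population correction (N = 592): 78.63 / (1 + (78.63 − 1)/592) = 69.51.
Round up → n = 70.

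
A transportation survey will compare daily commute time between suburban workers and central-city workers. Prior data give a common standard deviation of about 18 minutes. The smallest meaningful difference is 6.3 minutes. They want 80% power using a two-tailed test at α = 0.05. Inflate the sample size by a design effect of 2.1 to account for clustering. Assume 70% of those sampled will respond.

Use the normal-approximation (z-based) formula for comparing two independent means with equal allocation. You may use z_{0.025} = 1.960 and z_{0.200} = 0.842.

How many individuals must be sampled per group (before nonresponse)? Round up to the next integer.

n = 385 per group

n = (z_{α/2} + z_β)² · (σ₁² + σ₂²) / δ²
  = (1.960 + 0.842)² · (2·18² = 648) / 6.3²
  = 7.8512 · 648 / 39.69
  = 128.18
Design effect: 2.1 × 128.18 = 269.18.
Adjust for 70% response: 269.18 / 0.70 = 384.55.
Round up → n = 385 per group.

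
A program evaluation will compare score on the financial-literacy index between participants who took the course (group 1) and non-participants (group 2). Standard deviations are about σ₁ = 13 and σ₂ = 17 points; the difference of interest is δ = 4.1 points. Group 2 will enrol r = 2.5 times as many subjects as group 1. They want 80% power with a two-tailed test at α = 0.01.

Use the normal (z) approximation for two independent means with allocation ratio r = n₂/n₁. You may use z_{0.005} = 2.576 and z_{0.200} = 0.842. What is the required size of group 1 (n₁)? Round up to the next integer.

n₁ = 198

n₁ = (z_{α/2} + z_β)² · (σ₁² + σ₂²/r) / δ²
   = (2.576 + 0.842)² · (13² + 17²/2.5) / 4.1²
   = 11.6827 · (169 + 115.6) / 16.81
   = 11.6827 · 284.6 / 16.81
   = 197.79
Round up → n₁ = 198; n₂ = r·n₁ = 2.5 × 198 = 495.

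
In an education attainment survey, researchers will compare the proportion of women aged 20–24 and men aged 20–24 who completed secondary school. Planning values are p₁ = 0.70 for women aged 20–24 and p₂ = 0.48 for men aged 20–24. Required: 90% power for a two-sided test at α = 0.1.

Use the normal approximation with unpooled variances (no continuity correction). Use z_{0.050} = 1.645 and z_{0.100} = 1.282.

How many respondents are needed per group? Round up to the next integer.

n = 82 per group

n = (z_{α/2} + z_β)² · [p₁(1−p₁) + p₂(1−p₂)] / (p₁ − p₂)²
  = (1.645 + 1.282)² · (0.70·0.30 + 0.48·0.52) / (0.22)²
  = (2.927)² · (0.2100 + 0.2496) / 0.0484
  = 8.5673 · 0.4596 / 0.0484
  = 81.35
Round up → n = 82 per group.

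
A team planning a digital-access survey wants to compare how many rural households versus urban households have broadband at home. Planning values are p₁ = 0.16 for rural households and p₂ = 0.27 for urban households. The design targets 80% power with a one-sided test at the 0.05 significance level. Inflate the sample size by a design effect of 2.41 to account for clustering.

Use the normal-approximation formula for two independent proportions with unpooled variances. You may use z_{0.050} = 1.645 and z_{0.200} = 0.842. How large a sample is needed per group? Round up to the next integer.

n = 409 per group

n = (z_α + z_β)² · [p₁(1−p₁) + p₂(1−p₂)] / (p₁ − p₂)²
  = (1.645 + 0.842)² · (0.16·0.84 + 0.27·0.73) / (-0.11)²
  = (2.487)² · (0.1344 + 0.1971) / 0.0121
  = 6.1852 · 0.3315 / 0.0121
  = 169.45
Design effect: 2.41 × 169.45 = 408.38.
Round up → n = 409 per group.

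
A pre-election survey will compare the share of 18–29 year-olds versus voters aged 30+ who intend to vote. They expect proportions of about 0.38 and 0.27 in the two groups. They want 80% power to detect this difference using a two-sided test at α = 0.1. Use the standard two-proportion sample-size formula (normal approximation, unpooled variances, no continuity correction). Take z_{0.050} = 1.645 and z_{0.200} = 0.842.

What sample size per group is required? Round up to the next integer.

n = 222 per group

n = (z_{α/2} + z_β)² · [p₁(1−p₁) + p₂(1−p₂)] / (p₁ − p₂)²
  = (1.645 + 0.842)² · (0.38·0.62 + 0.27·0.73) / (0.11)²
  = (2.487)² · (0.2356 + 0.1971) / 0.0121
  = 6.1852 · 0.4327 / 0.0121
  = 221.18
Round up → n = 222 per group.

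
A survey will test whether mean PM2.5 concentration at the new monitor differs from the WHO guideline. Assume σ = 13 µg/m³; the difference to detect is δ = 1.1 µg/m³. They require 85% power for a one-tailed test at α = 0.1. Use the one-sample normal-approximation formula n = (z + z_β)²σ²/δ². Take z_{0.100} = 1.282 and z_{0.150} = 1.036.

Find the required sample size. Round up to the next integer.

n = (z_α + z_β)² · σ² / δ²
  = (1.282 + 1.036)² · 13² / 1.1²
  = 5.3731 · 169 / 1.21
  = 750.46
Round up → n = 751.

n = 751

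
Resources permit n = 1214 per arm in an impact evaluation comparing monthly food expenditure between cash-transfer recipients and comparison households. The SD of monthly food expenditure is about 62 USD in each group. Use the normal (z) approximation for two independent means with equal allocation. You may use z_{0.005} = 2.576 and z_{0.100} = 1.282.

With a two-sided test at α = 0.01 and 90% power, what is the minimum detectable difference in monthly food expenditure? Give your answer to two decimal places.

δ = (z_{α/2} + z_β) · √((σ₁²+σ₂²)/n)
  = (2.576 + 1.282) · √(7688/1214)
  = 3.858 · √6.3328
  = 3.858 · 2.5165
  = 9.7087

Minimum detectable difference ≈ 9.71 USD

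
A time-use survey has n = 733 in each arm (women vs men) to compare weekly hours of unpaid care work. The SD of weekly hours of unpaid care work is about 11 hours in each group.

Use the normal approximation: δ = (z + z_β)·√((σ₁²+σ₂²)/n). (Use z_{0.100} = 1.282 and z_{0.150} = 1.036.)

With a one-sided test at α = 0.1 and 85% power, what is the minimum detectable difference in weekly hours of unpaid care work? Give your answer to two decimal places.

Minimum detectable difference ≈ 1.33 hours

δ = (z_α + z_β) · √((σ₁²+σ₂²)/n)
  = (1.282 + 1.036) · √(242/733)
  = 2.318 · √0.33015
  = 2.318 · 0.5746
  = 1.3319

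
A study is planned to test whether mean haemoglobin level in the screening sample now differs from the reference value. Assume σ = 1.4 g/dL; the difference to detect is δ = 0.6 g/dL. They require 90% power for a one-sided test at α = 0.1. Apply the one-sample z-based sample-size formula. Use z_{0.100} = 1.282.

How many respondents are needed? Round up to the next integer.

n = (z_α + z_β)² · σ² / δ²
  = (1.282 + 1.282)² · 1.4² / 0.6²
  = 6.5741 · 1.96 / 0.36
  = 35.79
Round up → n = 36.

n = 36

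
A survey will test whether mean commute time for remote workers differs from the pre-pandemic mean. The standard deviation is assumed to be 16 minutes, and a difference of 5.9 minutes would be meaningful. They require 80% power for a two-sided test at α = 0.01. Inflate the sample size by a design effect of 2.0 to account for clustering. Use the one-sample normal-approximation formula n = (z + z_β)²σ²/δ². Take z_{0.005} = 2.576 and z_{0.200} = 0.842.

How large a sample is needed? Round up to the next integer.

n = (z_{α/2} + z_β)² · σ² / δ²
  = (2.576 + 0.842)² · 16² / 5.9²
  = 11.6827 · 256 / 34.81
  = 85.92
Design effect: 2.0 × 85.92 = 171.83.
Round up → n = 172.

n = 172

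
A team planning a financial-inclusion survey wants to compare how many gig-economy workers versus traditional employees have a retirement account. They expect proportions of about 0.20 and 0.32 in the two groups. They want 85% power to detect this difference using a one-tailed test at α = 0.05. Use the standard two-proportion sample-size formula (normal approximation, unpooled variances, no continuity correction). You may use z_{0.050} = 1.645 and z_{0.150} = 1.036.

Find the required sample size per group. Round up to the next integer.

n = (z_α + z_β)² · [p₁(1−p₁) + p₂(1−p₂)] / (p₁ − p₂)²
  = (1.645 + 1.036)² · (0.20·0.80 + 0.32·0.68) / (-0.12)²
  = (2.681)² · (0.1600 + 0.2176) / 0.0144
  = 7.1878 · 0.3776 / 0.0144
  = 188.48
Round up → n = 189 per group.

n = 189 per group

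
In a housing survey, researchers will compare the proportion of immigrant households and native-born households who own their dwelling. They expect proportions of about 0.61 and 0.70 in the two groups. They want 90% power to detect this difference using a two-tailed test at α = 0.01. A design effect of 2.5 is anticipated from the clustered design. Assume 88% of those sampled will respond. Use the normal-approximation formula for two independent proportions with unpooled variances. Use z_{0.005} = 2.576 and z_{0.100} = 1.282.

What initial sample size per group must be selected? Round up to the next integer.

n = 2339 per group

n = (z_{α/2} + z_β)² · [p₁(1−p₁) + p₂(1−p₂)] / (p₁ − p₂)²
  = (2.576 + 1.282)² · (0.61·0.39 + 0.70·0.30) / (-0.09)²
  = (3.858)² · (0.2379 + 0.2100) / 0.0081
  = 14.8842 · 0.4479 / 0.0081
  = 823.04
Design effect: 2.5 × 823.04 = 2057.60.
Adjust for 88% response: 2057.60 / 0.88 = 2338.18.
Round up → n = 2339 per group.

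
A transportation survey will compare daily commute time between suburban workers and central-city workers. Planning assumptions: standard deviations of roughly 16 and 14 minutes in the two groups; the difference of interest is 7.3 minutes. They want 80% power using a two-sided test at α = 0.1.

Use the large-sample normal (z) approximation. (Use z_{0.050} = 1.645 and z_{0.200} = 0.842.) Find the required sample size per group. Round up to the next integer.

n = (z_{α/2} + z_β)² · (σ₁² + σ₂²) / δ²
  = (1.645 + 0.842)² · (16² + 14² = 452) / 7.3²
  = 6.1852 · 452 / 53.29
  = 52.46
Round up → n = 53 per group.

n = 53 per group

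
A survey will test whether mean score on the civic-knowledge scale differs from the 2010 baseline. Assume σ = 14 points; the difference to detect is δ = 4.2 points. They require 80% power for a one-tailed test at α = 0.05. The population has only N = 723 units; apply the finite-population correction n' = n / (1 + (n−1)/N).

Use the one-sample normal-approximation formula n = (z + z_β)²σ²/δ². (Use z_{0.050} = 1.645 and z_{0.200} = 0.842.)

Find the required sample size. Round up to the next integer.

n = (z_α + z_β)² · σ² / δ²
  = (1.645 + 0.842)² · 14² / 4.2²
  = 6.1852 · 196 / 17.64
  = 68.72
Finite-population correction (N = 723): 68.72 / (1 + (68.72 − 1)/723) = 62.84.
Round up → n = 63.

n = 63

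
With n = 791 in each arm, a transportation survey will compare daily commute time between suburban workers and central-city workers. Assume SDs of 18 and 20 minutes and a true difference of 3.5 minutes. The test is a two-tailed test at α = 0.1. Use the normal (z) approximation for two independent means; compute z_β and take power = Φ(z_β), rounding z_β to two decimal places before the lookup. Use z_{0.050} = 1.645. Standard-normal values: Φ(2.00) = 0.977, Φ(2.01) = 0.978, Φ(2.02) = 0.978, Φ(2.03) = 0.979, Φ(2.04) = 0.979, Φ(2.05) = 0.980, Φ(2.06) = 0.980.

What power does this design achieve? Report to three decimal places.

Power ≈ 0.978

z_β = δ·√(n/(σ₁²+σ₂²)) − z_{α/2}
    = 3.5 · √(791/724) − 1.645
    = 3.5 · 1.04525 − 1.645
    = 3.6584 − 1.645 = 2.0134 → 2.01
Power = Φ(2.01) = 0.978.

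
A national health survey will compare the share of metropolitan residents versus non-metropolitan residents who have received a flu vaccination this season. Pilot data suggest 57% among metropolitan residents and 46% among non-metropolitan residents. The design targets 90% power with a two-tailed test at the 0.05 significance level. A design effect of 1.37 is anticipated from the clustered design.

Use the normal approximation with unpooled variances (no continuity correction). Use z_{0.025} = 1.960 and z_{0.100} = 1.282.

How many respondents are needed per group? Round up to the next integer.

n = 588 per group

n = (z_{α/2} + z_β)² · [p₁(1−p₁) + p₂(1−p₂)] / (p₁ − p₂)²
  = (1.960 + 1.282)² · (0.57·0.43 + 0.46·0.54) / (0.11)²
  = (3.242)² · (0.2451 + 0.2484) / 0.0121
  = 10.5106 · 0.4935 / 0.0121
  = 428.67
Design effect: 1.37 × 428.67 = 587.28.
Round up → n = 588 per group.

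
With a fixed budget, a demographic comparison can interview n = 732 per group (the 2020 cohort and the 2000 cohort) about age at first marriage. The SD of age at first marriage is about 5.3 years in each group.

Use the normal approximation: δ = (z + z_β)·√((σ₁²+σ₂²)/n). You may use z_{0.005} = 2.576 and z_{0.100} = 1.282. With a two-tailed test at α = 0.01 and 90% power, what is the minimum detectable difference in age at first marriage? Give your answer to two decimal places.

Minimum detectable difference ≈ 1.07 years

δ = (z_{α/2} + z_β) · √((σ₁²+σ₂²)/n)
  = (2.576 + 1.282) · √(56.18/732)
  = 3.858 · √0.07675
  = 3.858 · 0.2770
  = 1.0688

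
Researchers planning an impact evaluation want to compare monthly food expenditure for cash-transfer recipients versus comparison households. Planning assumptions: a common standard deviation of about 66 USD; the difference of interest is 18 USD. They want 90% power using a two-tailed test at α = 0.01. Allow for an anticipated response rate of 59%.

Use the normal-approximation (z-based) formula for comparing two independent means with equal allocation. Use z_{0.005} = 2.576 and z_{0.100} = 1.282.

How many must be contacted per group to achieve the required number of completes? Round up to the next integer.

n = (z_{α/2} + z_β)² · (σ₁² + σ₂²) / δ²
  = (2.576 + 1.282)² · (2·66² = 8712) / 18²
  = 14.8842 · 8712 / 324
  = 400.22
Adjust for 59% response: 400.22 / 0.59 = 678.34.
Round up → n = 679 per group.

n = 679 per group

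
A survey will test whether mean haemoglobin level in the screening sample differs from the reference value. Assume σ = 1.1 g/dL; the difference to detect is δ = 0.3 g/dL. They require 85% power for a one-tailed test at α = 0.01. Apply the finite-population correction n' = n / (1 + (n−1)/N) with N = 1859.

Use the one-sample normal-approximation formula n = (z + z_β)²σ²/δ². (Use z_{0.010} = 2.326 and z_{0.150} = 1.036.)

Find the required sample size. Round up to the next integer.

n = 141

n = (z_α + z_β)² · σ² / δ²
  = (2.326 + 1.036)² · 1.1² / 0.3²
  = 11.3030 · 1.21 / 0.09
  = 151.96
Finite-population correction (N = 1859): 151.96 / (1 + (151.96 − 1)/1859) = 140.55.
Round up → n = 141.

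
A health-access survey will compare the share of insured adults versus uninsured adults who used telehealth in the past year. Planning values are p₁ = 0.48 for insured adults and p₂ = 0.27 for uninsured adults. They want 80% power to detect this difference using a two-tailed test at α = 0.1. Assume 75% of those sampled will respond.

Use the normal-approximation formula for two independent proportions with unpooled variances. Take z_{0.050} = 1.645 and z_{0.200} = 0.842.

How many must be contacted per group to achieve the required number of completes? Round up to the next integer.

n = 84 per group

n = (z_{α/2} + z_β)² · [p₁(1−p₁) + p₂(1−p₂)] / (p₁ − p₂)²
  = (1.645 + 0.842)² · (0.48·0.52 + 0.27·0.73) / (0.21)²
  = (2.487)² · (0.2496 + 0.1971) / 0.0441
  = 6.1852 · 0.4467 / 0.0441
  = 62.65
Adjust for 75% response: 62.65 / 0.75 = 83.53.
Round up → n = 84 per group.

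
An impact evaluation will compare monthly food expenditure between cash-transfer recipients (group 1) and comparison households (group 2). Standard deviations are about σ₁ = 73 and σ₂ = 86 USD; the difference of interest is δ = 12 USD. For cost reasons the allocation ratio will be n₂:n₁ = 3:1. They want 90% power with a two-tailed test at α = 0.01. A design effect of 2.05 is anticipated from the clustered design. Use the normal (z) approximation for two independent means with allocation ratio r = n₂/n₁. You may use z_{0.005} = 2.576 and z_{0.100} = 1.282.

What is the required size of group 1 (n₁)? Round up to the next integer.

n₁ = (z_{α/2} + z_β)² · (σ₁² + σ₂²/r) / δ²
   = (2.576 + 1.282)² · (73² + 86²/3) / 12²
   = 14.8842 · (5329 + 2465.3) / 144
   = 14.8842 · 7794.3 / 144
   = 805.64
Design effect: 2.05 × 805.64 = 1651.56.
Round up → n₁ = 1652; n₂ = r·n₁ = 3 × 1652 = 4956.

n₁ = 1652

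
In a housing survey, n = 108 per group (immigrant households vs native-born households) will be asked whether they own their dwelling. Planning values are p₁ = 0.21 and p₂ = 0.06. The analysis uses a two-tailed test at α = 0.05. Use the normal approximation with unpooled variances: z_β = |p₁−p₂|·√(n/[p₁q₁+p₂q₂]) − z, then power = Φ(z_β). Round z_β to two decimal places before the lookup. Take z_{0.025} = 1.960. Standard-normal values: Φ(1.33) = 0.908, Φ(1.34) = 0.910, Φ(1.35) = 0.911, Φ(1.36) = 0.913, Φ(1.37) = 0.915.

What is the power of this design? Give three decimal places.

z_β = |p₁−p₂|·√(n/[p₁q₁+p₂q₂]) − z_{α/2}
    = 0.15 · √(108/0.2223) − 1.960
    = 0.15 · 22.0416 − 1.960
    = 3.3062 − 1.960 = 1.3462 → 1.35
Power = Φ(1.35) = 0.911.

Power ≈ 0.911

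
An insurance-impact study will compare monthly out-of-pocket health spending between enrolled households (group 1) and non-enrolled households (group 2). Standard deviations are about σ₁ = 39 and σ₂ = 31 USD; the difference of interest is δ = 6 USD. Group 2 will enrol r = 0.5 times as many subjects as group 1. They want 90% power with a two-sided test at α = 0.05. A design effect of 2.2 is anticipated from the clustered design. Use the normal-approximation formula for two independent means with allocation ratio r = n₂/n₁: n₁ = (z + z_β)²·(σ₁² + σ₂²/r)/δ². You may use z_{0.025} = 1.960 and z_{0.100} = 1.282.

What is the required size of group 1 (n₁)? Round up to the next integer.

n₁ = 2212

n₁ = (z_{α/2} + z_β)² · (σ₁² + σ₂²/r) / δ²
   = (1.960 + 1.282)² · (39² + 31²/0.5) / 6²
   = 10.5106 · (1521 + 1922) / 36
   = 10.5106 · 3443 / 36
   = 1005.22
Design effect: 2.2 × 1005.22 = 2211.48.
Round up → n₁ = 2212; n₂ = r·n₁ = 0.5 × 2212 = 1106.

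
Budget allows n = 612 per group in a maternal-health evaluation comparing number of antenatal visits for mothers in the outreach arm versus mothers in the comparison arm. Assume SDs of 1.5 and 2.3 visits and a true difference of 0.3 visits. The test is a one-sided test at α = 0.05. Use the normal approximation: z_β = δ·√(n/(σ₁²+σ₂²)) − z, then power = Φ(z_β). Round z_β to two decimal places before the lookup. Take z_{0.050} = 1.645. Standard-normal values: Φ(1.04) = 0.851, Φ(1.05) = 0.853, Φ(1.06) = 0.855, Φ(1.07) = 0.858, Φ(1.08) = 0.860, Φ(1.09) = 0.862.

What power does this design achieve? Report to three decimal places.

z_β = δ·√(n/(σ₁²+σ₂²)) − z_α
    = 0.3 · √(612/7.54) − 1.645
    = 0.3 · 9.00928 − 1.645
    = 2.7028 − 1.645 = 1.0578 → 1.06
Power = Φ(1.06) = 0.855.

Power ≈ 0.855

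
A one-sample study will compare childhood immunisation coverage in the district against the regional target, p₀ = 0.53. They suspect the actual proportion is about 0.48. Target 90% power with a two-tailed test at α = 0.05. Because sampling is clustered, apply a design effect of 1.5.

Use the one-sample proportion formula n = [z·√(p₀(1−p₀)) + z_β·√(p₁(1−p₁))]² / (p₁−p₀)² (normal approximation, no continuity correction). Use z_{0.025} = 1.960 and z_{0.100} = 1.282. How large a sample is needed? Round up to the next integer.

n = [z_{α/2}·√(p₀q₀) + z_β·√(p₁q₁)]² / (p₁ − p₀)²
  = [1.960·√(0.53·0.47) + 1.282·√(0.48·0.52)]² / (-0.05)²
  = [1.960·0.4991 + 1.282·0.4996]² / 0.0025
  = [1.6187]² / 0.0025
  = 1048.10
Design effect: 1.5 × 1048.10 = 1572.16.
Round up → n = 1573.

n = 1573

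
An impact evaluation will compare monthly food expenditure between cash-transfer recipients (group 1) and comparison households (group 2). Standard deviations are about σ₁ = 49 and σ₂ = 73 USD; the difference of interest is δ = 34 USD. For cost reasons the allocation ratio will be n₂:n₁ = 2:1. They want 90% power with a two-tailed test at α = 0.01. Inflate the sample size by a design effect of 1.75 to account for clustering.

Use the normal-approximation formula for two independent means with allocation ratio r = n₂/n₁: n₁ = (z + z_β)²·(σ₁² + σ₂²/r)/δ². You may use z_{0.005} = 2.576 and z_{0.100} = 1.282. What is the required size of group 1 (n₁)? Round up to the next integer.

n₁ = 115

n₁ = (z_{α/2} + z_β)² · (σ₁² + σ₂²/r) / δ²
   = (2.576 + 1.282)² · (49² + 73²/2) / 34²
   = 14.8842 · (2401 + 2664.5) / 1156
   = 14.8842 · 5065.5 / 1156
   = 65.22
Design effect: 1.75 × 65.22 = 114.14.
Round up → n₁ = 115; n₂ = r·n₁ = 2 × 115 = 230.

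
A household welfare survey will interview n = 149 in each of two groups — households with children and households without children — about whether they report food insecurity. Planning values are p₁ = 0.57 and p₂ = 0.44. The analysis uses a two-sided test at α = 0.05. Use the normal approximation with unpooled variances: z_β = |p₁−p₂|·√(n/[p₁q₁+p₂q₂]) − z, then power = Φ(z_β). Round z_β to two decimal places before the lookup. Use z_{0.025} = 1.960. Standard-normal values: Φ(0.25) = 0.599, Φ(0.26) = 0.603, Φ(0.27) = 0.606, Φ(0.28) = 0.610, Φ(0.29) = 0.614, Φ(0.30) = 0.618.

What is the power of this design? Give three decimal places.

Power ≈ 0.618

z_β = |p₁−p₂|·√(n/[p₁q₁+p₂q₂]) − z_{α/2}
    = 0.13 · √(149/0.4915) − 1.960
    = 0.13 · 17.4113 − 1.960
    = 2.2635 − 1.960 = 0.3035 → 0.30
Power = Φ(0.30) = 0.618.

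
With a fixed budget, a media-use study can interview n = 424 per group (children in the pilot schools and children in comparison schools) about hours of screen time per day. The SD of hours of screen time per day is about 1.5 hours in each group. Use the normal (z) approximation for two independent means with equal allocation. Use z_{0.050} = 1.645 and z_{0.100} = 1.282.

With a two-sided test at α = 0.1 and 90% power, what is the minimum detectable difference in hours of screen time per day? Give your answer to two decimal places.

Minimum detectable difference ≈ 0.30 hours

δ = (z_{α/2} + z_β) · √((σ₁²+σ₂²)/n)
  = (1.645 + 1.282) · √(4.5/424)
  = 2.927 · √0.01061
  = 2.927 · 0.1030
  = 0.3015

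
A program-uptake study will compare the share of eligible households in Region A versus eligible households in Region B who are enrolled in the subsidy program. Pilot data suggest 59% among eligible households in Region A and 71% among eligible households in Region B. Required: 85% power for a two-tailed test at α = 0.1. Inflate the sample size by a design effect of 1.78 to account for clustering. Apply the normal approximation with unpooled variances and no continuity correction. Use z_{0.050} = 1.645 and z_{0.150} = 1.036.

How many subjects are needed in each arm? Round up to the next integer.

n = 398 per group

n = (z_{α/2} + z_β)² · [p₁(1−p₁) + p₂(1−p₂)] / (p₁ − p₂)²
  = (1.645 + 1.036)² · (0.59·0.41 + 0.71·0.29) / (-0.12)²
  = (2.681)² · (0.2419 + 0.2059) / 0.0144
  = 7.1878 · 0.4478 / 0.0144
  = 223.52
Design effect: 1.78 × 223.52 = 397.86.
Round up → n = 398 per group.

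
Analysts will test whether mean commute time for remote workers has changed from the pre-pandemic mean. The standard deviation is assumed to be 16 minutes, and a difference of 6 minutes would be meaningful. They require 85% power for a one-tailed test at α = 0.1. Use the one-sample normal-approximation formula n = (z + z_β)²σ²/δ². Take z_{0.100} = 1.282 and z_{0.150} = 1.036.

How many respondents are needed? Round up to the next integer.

n = 39

n = (z_α + z_β)² · σ² / δ²
  = (1.282 + 1.036)² · 16² / 6²
  = 5.3731 · 256 / 36
  = 38.21
Round up → n = 39.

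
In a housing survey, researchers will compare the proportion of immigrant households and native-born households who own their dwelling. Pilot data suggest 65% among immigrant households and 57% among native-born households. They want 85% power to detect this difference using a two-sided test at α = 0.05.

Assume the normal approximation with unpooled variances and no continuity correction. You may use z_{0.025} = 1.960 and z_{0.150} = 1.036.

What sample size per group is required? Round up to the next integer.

n = (z_{α/2} + z_β)² · [p₁(1−p₁) + p₂(1−p₂)] / (p₁ − p₂)²
  = (1.960 + 1.036)² · (0.65·0.35 + 0.57·0.43) / (0.08)²
  = (2.996)² · (0.2275 + 0.2451) / 0.0064
  = 8.9760 · 0.4726 / 0.0064
  = 662.82
Round up → n = 663 per group.

n = 663 per group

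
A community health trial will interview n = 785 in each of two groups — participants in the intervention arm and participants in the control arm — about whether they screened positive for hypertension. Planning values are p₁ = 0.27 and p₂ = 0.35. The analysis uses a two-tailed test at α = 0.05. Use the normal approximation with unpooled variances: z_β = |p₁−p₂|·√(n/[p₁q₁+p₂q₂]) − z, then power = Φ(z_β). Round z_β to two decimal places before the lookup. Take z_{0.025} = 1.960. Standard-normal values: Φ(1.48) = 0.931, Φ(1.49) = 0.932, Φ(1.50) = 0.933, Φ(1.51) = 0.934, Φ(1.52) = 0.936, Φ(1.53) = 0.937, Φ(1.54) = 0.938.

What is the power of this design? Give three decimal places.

z_β = |p₁−p₂|·√(n/[p₁q₁+p₂q₂]) − z_{α/2}
    = 0.08 · √(785/0.4246) − 1.960
    = 0.08 · 42.9977 − 1.960
    = 3.4398 − 1.960 = 1.4798 → 1.48
Power = Φ(1.48) = 0.931.

Power ≈ 0.931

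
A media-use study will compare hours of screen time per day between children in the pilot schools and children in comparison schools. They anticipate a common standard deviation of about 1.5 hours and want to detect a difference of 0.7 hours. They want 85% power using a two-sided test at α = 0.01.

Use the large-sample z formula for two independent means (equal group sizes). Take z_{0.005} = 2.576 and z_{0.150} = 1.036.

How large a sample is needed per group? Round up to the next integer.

n = 120 per group

n = (z_{α/2} + z_β)² · (σ₁² + σ₂²) / δ²
  = (2.576 + 1.036)² · (2·1.5² = 4.5) / 0.7²
  = 13.0465 · 4.5 / 0.49
  = 119.82
Round up → n = 120 per group.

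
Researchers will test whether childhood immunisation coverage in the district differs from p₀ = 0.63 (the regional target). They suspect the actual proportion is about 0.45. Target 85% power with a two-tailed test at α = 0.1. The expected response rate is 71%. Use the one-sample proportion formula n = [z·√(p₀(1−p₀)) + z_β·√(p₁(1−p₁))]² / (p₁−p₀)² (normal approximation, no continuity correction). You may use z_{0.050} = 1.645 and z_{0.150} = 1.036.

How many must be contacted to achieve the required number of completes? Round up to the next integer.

n = [z_{α/2}·√(p₀q₀) + z_β·√(p₁q₁)]² / (p₁ − p₀)²
  = [1.645·√(0.63·0.37) + 1.036·√(0.45·0.55)]² / (-0.18)²
  = [1.645·0.4828 + 1.036·0.4975]² / 0.0324
  = [1.3096]² / 0.0324
  = 52.94
Adjust for 71% response: 52.94 / 0.71 = 74.56.
Round up → n = 75.

n = 75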